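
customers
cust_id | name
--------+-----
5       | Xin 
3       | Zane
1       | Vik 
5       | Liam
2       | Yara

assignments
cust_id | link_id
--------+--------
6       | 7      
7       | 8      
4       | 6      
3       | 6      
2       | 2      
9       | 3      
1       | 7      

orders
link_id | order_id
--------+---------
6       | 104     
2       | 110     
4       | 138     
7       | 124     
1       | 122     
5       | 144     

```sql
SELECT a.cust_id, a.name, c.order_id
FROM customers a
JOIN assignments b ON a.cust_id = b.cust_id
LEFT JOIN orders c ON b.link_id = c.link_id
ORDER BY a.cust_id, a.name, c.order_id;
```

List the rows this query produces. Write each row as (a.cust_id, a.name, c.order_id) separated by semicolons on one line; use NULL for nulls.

Evaluate left to right. First `customers a INNER JOIN assignments b` on cust_id: 3 row(s).
Then LEFT JOIN `orders c` on link_id: each of those 3 rows is kept; rows whose b.link_id has no match in c get NULL for c's columns.

(1, Vik, 124); (2, Yara, 110); (3, Zane, 104)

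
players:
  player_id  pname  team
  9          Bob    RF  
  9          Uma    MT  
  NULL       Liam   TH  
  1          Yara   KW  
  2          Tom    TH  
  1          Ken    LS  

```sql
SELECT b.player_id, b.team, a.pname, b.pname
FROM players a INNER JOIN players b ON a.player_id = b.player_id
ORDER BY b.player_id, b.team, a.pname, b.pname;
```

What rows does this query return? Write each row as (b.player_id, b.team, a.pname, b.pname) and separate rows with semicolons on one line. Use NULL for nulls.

(1, KW, Ken, Yara); (1, KW, Yara, Yara); (1, LS, Ken, Ken); (1, LS, Yara, Ken); (2, TH, Tom, Tom); (9, MT, Bob, Uma); (9, MT, Uma, Uma); (9, RF, Bob, Bob); (9, RF, Uma, Bob)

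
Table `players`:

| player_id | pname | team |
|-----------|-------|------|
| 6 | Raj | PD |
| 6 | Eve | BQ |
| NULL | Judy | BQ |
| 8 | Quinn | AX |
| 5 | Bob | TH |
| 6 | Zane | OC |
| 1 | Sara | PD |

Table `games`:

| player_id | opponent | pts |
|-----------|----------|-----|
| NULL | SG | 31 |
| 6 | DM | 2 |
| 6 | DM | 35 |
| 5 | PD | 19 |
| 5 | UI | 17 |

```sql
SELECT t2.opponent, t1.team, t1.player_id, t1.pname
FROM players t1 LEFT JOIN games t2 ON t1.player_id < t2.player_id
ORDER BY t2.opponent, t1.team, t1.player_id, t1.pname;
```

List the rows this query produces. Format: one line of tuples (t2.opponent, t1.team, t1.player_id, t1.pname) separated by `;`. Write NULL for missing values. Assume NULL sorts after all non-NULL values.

LEFT JOIN keeps every row from `players`; unmatched rows get NULL for `games`'s columns.
Matching on t1.player_id < t2.player_id. A NULL in a compared column never satisfies the condition.
Matched pairs: 6; unmatched t1 rows kept: 5.

(DM, PD, 1, Sara); (DM, PD, 1, Sara); (DM, TH, 5, Bob); (DM, TH, 5, Bob); (PD, PD, 1, Sara); (UI, PD, 1, Sara); (NULL, AX, 8, Quinn); (NULL, BQ, 6, Eve); (NULL, BQ, NULL, Judy); (NULL, OC, 6, Zane); (NULL, PD, 6, Raj)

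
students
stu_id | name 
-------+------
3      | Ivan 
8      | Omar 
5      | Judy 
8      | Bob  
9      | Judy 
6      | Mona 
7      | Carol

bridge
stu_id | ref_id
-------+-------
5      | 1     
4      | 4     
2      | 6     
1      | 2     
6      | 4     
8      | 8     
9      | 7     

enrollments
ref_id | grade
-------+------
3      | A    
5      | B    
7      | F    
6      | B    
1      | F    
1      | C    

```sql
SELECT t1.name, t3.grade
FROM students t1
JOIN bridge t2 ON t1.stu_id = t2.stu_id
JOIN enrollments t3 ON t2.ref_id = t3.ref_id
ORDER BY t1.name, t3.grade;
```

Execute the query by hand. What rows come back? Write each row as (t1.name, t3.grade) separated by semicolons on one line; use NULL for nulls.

(Judy, C); (Judy, F); (Judy, F)

Joins associate left-to-right: students INNER JOIN bridge on stu_id gives 5 intermediate row(s).
Then INNER JOIN `enrollments t3` on ref_id: keep only rows whose t2.ref_id appears in t3.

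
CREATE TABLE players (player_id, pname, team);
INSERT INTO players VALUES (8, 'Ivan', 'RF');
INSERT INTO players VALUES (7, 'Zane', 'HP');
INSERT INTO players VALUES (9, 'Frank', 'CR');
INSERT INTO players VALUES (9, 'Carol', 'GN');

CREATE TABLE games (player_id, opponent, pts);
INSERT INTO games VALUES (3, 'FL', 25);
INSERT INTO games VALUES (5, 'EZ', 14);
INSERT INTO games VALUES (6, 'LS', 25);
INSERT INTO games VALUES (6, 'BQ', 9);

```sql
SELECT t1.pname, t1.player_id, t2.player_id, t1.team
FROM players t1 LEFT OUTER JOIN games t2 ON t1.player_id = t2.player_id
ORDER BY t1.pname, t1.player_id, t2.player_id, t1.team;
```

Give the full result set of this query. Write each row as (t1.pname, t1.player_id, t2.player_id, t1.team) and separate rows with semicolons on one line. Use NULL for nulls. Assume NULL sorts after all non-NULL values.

LEFT JOIN keeps every row from `players`; unmatched rows get NULL for `games`'s columns.
Matching on t1.player_id = t2.player_id.
Matched pairs: 0; unmatched t1 rows kept: 4.

(Carol, 9, NULL, GN); (Frank, 9, NULL, CR); (Ivan, 8, NULL, RF); (Zane, 7, NULL, HP)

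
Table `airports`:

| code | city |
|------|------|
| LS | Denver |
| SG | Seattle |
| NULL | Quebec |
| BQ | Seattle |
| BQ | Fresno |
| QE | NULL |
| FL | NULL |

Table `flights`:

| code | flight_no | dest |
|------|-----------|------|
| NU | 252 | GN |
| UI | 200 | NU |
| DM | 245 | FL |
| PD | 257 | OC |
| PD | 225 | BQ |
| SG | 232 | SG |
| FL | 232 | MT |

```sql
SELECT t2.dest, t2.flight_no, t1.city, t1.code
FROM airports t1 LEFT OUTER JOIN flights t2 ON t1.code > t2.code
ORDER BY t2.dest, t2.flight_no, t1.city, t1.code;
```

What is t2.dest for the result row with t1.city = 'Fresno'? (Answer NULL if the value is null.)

LEFT JOIN keeps every row from `airports`; unmatched rows get NULL for `flights`'s columns.
Matching on t1.code > t2.code. A NULL in a compared column never satisfies the condition.
- t1[0] code=LS → 2 match(es) in t2 → 2 row(s).
- t1[1] code=SG → 5 match(es) in t2 → 5 row(s).
- t1[2] code=NULL → no match; kept with NULLs on the t2 side.
- t1[3] code=BQ → no match; kept with NULLs on the t2 side.
- t1[4] code=BQ → no match; kept with NULLs on the t2 side.
- t1[5] code=QE → 5 match(es) in t2 → 5 row(s).
- t1[6] code=FL → 1 match(es) in t2 → 1 row(s).

NULL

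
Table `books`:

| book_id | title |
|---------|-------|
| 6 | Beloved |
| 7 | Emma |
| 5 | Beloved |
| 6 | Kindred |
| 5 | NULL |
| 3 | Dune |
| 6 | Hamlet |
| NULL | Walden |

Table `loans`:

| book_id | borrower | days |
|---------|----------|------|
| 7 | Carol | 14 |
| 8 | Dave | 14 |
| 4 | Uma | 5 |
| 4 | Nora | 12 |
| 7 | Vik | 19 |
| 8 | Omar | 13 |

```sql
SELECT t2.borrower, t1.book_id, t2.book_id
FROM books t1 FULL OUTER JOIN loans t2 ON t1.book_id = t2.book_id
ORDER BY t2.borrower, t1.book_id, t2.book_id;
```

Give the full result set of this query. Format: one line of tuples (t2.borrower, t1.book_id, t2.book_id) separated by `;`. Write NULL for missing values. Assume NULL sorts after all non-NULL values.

FULL OUTER JOIN keeps every row from both sides; unmatched rows get NULL for the other side's columns.
Matching on t1.book_id = t2.book_id. A NULL in a compared column never satisfies the condition.
Matched pairs: 2; unmatched t1 rows kept: 7; unmatched t2 rows kept: 4.

(Carol, 7, 7); (Dave, NULL, 8); (Nora, NULL, 4); (Omar, NULL, 8); (Uma, NULL, 4); (Vik, 7, 7); (NULL, 3, NULL); (NULL, 5, NULL); (NULL, 5, NULL); (NULL, 6, NULL); (NULL, 6, NULL); (NULL, 6, NULL); (NULL, NULL, NULL)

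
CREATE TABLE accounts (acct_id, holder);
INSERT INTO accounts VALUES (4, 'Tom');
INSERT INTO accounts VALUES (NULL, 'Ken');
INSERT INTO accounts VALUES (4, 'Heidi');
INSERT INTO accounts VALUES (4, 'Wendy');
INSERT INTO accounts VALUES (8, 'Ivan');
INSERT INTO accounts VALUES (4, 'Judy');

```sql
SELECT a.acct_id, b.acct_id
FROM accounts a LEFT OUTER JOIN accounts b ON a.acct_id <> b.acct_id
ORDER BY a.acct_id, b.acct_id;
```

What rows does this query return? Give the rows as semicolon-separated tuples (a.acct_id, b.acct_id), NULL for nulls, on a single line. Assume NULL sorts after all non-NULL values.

LEFT JOIN keeps every row from `accounts a`; unmatched rows get NULL for `accounts b`'s columns.
Matching on a.acct_id <> b.acct_id. A NULL in a compared column never satisfies the condition.
- a[0] acct_id=4 → 1 match(es) in b → 1 row(s).
- a[1] acct_id=NULL → no match; kept with NULLs on the b side.
- a[2] acct_id=4 → 1 match(es) in b → 1 row(s).
- a[3] acct_id=4 → 1 match(es) in b → 1 row(s).
- a[4] acct_id=8 → 4 match(es) in b → 4 row(s).
- a[5] acct_id=4 → 1 match(es) in b → 1 row(s).
After projecting and ordering:
a.acct_id | b.acct_id
4 | 8
4 | 8
4 | 8
4 | 8
8 | 4
8 | 4
8 | 4
8 | 4
NULL | NULL

(4, 8); (4, 8); (4, 8); (4, 8); (8, 4); (8, 4); (8, 4); (8, 4); (NULL, NULL)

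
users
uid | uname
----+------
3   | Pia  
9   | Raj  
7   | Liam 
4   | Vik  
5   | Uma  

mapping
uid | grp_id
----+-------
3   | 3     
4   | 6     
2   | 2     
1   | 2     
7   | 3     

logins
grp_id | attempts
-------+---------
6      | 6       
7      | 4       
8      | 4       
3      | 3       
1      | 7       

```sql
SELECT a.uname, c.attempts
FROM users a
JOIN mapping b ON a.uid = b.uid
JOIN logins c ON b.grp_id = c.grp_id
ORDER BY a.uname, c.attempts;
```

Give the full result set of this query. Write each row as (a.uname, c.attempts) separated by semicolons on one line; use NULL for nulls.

(Liam, 3); (Pia, 3); (Vik, 6)

Step 1 — a INNER JOIN b on uid → 3 row(s).
Then INNER JOIN `logins c` on grp_id: keep only rows whose b.grp_id appears in c.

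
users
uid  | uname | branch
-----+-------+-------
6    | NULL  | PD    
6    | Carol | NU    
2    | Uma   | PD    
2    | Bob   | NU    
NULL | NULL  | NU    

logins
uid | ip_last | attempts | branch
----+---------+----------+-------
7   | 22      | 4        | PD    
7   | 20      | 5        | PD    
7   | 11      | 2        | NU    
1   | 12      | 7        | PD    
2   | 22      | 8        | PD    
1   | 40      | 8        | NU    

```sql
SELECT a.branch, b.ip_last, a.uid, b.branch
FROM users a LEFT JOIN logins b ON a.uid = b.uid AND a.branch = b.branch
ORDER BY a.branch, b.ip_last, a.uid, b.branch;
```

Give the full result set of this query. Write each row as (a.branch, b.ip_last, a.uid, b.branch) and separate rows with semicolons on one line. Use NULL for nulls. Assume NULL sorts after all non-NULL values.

(NU, NULL, 2, NULL); (NU, NULL, 6, NULL); (NU, NULL, NULL, NULL); (PD, 22, 2, PD); (PD, NULL, 6, NULL)

LEFT JOIN keeps every row from `users`; unmatched rows get NULL for `logins`'s columns.
Matching on a.uid = b.uid AND a.branch = b.branch. A NULL in a compared column never satisfies the condition.
- a (uid=6, branch=PD) has no partner → padded with NULL.
- a (uid=6, branch=NU) has no partner → padded with NULL.
- a (uid=2, branch=PD) pairs with 1 row(s) of b.
- a (uid=2, branch=NU) has no partner → padded with NULL.
- a (uid=NULL, branch=NU) has no partner → padded with NULL.
After projecting and ordering:
a.branch | b.ip_last | a.uid | b.branch
NU | NULL | 2 | NULL
NU | NULL | 6 | NULL
NU | NULL | NULL | NULL
PD | 22 | 2 | PD
PD | NULL | 6 | NULL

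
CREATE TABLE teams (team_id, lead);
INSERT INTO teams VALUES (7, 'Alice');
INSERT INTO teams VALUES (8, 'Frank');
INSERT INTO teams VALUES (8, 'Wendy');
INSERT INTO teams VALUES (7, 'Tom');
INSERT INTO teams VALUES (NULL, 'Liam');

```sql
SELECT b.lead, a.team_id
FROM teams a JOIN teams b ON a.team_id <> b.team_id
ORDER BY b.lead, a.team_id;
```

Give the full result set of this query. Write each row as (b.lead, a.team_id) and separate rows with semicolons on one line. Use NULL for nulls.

(Alice, 8); (Alice, 8); (Frank, 7); (Frank, 7); (Tom, 8); (Tom, 8); (Wendy, 7); (Wendy, 7)

INNER JOIN keeps only pairs where the ON condition holds.
Matching on a.team_id <> b.team_id. A NULL in a compared column never satisfies the condition.
- team_id=7: 2 matching b row(s), so 2 row(s) emitted.
- team_id=8: 2 matching b row(s), so 2 row(s) emitted.
- team_id=8: 2 matching b row(s), so 2 row(s) emitted.
- team_id=7: 2 matching b row(s), so 2 row(s) emitted.
- team_id=NULL: no matching b row, dropped.
After projecting and ordering:
b.lead | a.team_id
Alice | 8
Alice | 8
Frank | 7
Frank | 7
Tom | 8
Tom | 8
Wendy | 7
Wendy | 7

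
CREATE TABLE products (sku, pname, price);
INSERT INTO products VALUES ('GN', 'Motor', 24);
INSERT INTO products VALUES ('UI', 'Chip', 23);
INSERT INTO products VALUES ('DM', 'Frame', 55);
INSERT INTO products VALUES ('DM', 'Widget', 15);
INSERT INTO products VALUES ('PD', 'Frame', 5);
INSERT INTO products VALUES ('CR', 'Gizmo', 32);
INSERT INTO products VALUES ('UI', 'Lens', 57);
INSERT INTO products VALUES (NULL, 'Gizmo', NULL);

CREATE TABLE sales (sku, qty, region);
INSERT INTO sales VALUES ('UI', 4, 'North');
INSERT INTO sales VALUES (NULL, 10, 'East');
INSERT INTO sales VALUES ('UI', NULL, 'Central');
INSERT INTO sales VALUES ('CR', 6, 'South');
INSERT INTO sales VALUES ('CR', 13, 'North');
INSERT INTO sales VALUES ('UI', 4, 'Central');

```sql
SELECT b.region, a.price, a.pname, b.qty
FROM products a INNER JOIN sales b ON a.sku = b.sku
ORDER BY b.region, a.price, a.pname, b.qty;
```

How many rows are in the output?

8

INNER JOIN keeps only pairs where the ON condition holds.
Matching on a.sku = b.sku. A NULL in a compared column never satisfies the condition.
Matched pairs: 8.
Total: 8 rows.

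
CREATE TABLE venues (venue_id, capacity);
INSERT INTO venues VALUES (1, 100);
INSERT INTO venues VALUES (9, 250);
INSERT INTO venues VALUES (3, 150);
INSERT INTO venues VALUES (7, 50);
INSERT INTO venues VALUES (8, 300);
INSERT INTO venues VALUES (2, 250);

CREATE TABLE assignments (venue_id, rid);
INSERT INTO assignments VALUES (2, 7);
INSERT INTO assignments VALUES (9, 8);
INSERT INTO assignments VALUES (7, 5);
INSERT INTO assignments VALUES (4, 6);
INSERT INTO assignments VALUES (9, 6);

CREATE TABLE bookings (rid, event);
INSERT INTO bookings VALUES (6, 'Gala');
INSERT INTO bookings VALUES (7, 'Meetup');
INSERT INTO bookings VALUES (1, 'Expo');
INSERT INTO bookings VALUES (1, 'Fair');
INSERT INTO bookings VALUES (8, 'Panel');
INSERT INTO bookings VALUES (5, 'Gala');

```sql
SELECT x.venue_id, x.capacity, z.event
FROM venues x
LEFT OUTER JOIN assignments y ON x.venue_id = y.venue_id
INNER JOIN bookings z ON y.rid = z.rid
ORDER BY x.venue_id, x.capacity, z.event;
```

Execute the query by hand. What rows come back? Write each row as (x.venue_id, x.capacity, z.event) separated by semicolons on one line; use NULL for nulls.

Step 1 — x LEFT JOIN y on venue_id → 7 row(s).
Then INNER JOIN `bookings z` on rid: keep only rows whose y.rid appears in z.

(2, 250, Meetup); (7, 50, Gala); (9, 250, Gala); (9, 250, Panel)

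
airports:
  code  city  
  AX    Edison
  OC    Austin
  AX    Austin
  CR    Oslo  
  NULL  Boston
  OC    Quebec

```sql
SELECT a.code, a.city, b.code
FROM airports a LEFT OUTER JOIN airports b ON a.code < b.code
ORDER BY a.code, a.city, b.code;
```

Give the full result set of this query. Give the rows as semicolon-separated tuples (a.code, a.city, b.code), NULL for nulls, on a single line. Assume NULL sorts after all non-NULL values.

LEFT JOIN keeps every row from `airports a`; unmatched rows get NULL for `airports b`'s columns.
Matching on a.code < b.code. A NULL in a compared column never satisfies the condition.
- a row (code=AX): matches 3 b row(s) → 3 output row(s).
- a row (code=OC): no match → kept, b columns NULL.
- a row (code=AX): matches 3 b row(s) → 3 output row(s).
- a row (code=CR): matches 2 b row(s) → 2 output row(s).
- a row (code=NULL): no match → kept, b columns NULL.
- a row (code=OC): no match → kept, b columns NULL.

(AX, Austin, CR); (AX, Austin, OC); (AX, Austin, OC); (AX, Edison, CR); (AX, Edison, OC); (AX, Edison, OC); (CR, Oslo, OC); (CR, Oslo, OC); (OC, Austin, NULL); (OC, Quebec, NULL); (NULL, Boston, NULL)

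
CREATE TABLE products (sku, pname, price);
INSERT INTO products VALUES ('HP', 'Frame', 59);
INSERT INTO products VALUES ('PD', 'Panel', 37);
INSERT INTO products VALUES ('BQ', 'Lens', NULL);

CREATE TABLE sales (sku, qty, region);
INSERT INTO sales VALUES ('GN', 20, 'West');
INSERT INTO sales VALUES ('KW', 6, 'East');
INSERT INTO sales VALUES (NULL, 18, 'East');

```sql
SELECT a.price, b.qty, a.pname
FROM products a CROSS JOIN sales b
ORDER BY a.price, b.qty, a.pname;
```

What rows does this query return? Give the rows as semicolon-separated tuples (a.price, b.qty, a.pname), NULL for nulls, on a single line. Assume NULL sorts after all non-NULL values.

(37, 6, Panel); (37, 18, Panel); (37, 20, Panel); (59, 6, Frame); (59, 18, Frame); (59, 20, Frame); (NULL, 6, Lens); (NULL, 18, Lens); (NULL, 20, Lens)

CROSS JOIN pairs every row of `products` with every row of `sales`: 3 × 3 = 9 rows.
After projecting and ordering:
a.price | b.qty | a.pname
37 | 6 | Panel
37 | 18 | Panel
37 | 20 | Panel
59 | 6 | Frame
59 | 18 | Frame
59 | 20 | Frame
NULL | 6 | Lens
NULL | 18 | Lens
NULL | 20 | Lens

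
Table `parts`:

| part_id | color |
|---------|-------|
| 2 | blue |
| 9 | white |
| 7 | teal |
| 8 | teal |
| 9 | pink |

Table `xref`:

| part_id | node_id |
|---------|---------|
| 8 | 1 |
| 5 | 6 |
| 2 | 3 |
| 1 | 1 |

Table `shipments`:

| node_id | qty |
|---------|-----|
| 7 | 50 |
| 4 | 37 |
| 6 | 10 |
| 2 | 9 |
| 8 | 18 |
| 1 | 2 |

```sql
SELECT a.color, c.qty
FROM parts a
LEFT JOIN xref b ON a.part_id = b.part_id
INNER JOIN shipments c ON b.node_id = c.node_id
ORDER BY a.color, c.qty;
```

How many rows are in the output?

1

Joins associate left-to-right: parts LEFT JOIN xref on part_id gives 5 intermediate row(s).
Then INNER JOIN `shipments c` on node_id: keep only rows whose b.node_id appears in c.
Result: 1 row(s).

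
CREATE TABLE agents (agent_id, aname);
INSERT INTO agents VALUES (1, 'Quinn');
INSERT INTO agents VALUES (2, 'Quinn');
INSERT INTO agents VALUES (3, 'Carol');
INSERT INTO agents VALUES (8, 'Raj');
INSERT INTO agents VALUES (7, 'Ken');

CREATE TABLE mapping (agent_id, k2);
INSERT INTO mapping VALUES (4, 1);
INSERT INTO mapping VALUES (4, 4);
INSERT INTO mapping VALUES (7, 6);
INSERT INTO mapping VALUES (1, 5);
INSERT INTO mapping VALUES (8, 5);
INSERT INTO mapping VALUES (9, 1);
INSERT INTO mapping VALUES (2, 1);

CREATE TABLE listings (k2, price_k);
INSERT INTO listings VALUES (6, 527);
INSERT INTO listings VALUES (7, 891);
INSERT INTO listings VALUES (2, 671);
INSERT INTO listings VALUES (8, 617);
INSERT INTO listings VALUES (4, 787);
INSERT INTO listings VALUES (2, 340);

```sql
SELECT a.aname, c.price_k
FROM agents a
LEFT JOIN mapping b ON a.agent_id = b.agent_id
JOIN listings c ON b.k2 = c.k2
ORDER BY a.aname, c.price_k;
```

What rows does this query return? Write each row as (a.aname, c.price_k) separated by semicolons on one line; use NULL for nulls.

(Ken, 527)

Evaluate left to right. First `agents a LEFT JOIN mapping b` on agent_id: 5 row(s).
Then INNER JOIN `listings c` on k2: keep only rows whose b.k2 appears in c.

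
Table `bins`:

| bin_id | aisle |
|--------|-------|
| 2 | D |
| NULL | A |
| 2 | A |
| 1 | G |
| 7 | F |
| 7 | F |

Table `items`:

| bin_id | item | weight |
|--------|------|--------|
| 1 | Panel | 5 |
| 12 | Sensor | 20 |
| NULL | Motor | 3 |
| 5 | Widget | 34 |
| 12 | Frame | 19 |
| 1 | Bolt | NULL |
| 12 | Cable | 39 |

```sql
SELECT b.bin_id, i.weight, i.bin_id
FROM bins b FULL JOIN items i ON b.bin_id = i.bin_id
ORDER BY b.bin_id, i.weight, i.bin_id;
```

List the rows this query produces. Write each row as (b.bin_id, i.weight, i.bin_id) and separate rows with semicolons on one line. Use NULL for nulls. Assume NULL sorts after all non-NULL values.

(1, 5, 1); (1, NULL, 1); (2, NULL, NULL); (2, NULL, NULL); (7, NULL, NULL); (7, NULL, NULL); (NULL, 3, NULL); (NULL, 19, 12); (NULL, 20, 12); (NULL, 34, 5); (NULL, 39, 12); (NULL, NULL, NULL)

FULL OUTER JOIN keeps every row from both sides; unmatched rows get NULL for the other side's columns.
Matching on b.bin_id = i.bin_id. A NULL in a compared column never satisfies the condition.
- b[0] bin_id=2 → no match; kept with NULLs on the i side.
- b[1] bin_id=NULL → no match; kept with NULLs on the i side.
- b[2] bin_id=2 → no match; kept with NULLs on the i side.
- b[3] bin_id=1 → 2 match(es) in i → 2 row(s).
- b[4] bin_id=7 → no match; kept with NULLs on the i side.
- b[5] bin_id=7 → no match; kept with NULLs on the i side.
- 5 row(s) from i found no b partner → padded with NULL.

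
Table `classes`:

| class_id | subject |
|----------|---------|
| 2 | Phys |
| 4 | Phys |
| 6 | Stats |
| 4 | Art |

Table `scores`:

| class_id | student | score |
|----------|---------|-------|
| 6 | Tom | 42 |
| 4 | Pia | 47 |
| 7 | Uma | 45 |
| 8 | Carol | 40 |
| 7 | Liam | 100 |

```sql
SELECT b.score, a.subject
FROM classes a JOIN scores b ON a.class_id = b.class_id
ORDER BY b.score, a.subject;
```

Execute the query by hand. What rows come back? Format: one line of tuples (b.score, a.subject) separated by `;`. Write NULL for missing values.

(42, Stats); (47, Art); (47, Phys)

INNER JOIN keeps only pairs where the ON condition holds.
Matching on a.class_id = b.class_id.
- a (class_id=2) has no partner → excluded.
- a (class_id=4) pairs with 1 row(s) of b.
- a (class_id=6) pairs with 1 row(s) of b.
- a (class_id=4) pairs with 1 row(s) of b.
After projecting and ordering:
b.score | a.subject
42 | Stats
47 | Art
47 | Phys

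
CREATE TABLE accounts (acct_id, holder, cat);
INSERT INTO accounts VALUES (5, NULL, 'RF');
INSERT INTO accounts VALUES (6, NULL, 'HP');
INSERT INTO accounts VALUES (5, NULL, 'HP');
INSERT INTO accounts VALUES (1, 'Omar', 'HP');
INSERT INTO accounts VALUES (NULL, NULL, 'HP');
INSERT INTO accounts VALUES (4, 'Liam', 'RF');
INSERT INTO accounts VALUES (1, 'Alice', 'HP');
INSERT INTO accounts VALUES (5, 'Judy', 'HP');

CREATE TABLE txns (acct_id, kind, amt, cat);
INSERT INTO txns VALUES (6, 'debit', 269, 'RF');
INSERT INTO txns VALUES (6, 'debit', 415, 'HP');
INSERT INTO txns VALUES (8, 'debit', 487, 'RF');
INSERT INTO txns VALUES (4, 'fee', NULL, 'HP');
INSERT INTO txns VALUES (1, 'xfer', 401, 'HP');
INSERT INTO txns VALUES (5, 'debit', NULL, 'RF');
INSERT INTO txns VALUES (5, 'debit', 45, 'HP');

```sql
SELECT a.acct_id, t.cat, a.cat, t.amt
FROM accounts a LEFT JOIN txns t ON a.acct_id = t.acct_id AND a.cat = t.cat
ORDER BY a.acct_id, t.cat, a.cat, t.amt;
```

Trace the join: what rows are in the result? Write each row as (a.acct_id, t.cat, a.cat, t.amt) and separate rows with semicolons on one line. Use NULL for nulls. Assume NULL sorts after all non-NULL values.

LEFT JOIN keeps every row from `accounts`; unmatched rows get NULL for `txns`'s columns.
Matching on a.acct_id = t.acct_id AND a.cat = t.cat. A NULL in a compared column never satisfies the condition.
Matched pairs: 6; unmatched a rows kept: 2.

(1, HP, HP, 401); (1, HP, HP, 401); (4, NULL, RF, NULL); (5, HP, HP, 45); (5, HP, HP, 45); (5, RF, RF, NULL); (6, HP, HP, 415); (NULL, NULL, HP, NULL)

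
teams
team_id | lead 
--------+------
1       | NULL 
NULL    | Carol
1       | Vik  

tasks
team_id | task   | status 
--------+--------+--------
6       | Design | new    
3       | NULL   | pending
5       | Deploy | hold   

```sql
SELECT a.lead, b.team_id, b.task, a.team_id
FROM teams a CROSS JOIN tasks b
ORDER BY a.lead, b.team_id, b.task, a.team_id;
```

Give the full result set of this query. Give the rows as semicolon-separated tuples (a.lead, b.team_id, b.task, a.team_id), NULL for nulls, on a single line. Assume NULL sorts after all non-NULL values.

CROSS JOIN pairs every row of `teams` with every row of `tasks`: 3 × 3 = 9 rows.
After projecting and ordering:
a.lead | b.team_id | b.task | a.team_id
Carol | 3 | NULL | NULL
Carol | 5 | Deploy | NULL
Carol | 6 | Design | NULL
Vik | 3 | NULL | 1
Vik | 5 | Deploy | 1
Vik | 6 | Design | 1
NULL | 3 | NULL | 1
NULL | 5 | Deploy | 1
NULL | 6 | Design | 1

(Carol, 3, NULL, NULL); (Carol, 5, Deploy, NULL); (Carol, 6, Design, NULL); (Vik, 3, NULL, 1); (Vik, 5, Deploy, 1); (Vik, 6, Design, 1); (NULL, 3, NULL, 1); (NULL, 5, Deploy, 1); (NULL, 6, Design, 1)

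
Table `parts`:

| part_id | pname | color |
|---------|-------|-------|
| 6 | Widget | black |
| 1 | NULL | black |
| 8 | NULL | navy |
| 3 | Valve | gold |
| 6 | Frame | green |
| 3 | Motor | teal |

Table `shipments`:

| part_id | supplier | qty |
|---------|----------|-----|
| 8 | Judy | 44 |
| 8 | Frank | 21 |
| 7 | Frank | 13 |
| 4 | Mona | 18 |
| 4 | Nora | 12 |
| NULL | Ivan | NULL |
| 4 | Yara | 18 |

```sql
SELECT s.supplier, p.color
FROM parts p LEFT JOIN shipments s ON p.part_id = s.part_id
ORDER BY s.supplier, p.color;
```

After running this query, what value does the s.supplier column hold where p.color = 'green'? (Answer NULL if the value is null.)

LEFT JOIN keeps every row from `parts`; unmatched rows get NULL for `shipments`'s columns.
Matching on p.part_id = s.part_id. A NULL in a compared column never satisfies the condition.
- p row (part_id=6): no match → kept, s columns NULL.
- p row (part_id=1): no match → kept, s columns NULL.
- p row (part_id=8): matches 2 s row(s) → 2 output row(s).
- p row (part_id=3): no match → kept, s columns NULL.
- p row (part_id=6): no match → kept, s columns NULL.
- p row (part_id=3): no match → kept, s columns NULL.

NULL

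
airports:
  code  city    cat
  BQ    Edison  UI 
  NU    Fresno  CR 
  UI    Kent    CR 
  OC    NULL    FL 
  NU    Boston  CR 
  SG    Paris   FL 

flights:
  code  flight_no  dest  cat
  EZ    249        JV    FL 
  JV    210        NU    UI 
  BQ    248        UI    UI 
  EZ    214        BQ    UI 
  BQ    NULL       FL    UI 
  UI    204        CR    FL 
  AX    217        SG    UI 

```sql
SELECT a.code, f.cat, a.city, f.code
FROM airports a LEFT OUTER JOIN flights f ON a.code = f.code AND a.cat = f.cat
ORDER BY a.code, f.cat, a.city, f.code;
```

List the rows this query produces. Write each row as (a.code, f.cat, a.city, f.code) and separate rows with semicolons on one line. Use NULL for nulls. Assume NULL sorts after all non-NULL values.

(BQ, UI, Edison, BQ); (BQ, UI, Edison, BQ); (NU, NULL, Boston, NULL); (NU, NULL, Fresno, NULL); (OC, NULL, NULL, NULL); (SG, NULL, Paris, NULL); (UI, NULL, Kent, NULL)

LEFT JOIN keeps every row from `airports`; unmatched rows get NULL for `flights`'s columns.
Matching on a.code = f.code AND a.cat = f.cat.
- a[0] code=BQ, cat=UI → 2 match(es) in f → 2 row(s).
- a[1] code=NU, cat=CR → no match; kept with NULLs on the f side.
- a[2] code=UI, cat=CR → no match; kept with NULLs on the f side.
- a[3] code=OC, cat=FL → no match; kept with NULLs on the f side.
- a[4] code=NU, cat=CR → no match; kept with NULLs on the f side.
- a[5] code=SG, cat=FL → no match; kept with NULLs on the f side.
After projecting and ordering:
a.code | f.cat | a.city | f.code
BQ | UI | Edison | BQ
BQ | UI | Edison | BQ
NU | NULL | Boston | NULL
NU | NULL | Fresno | NULL
OC | NULL | NULL | NULL
SG | NULL | Paris | NULL
UI | NULL | Kent | NULL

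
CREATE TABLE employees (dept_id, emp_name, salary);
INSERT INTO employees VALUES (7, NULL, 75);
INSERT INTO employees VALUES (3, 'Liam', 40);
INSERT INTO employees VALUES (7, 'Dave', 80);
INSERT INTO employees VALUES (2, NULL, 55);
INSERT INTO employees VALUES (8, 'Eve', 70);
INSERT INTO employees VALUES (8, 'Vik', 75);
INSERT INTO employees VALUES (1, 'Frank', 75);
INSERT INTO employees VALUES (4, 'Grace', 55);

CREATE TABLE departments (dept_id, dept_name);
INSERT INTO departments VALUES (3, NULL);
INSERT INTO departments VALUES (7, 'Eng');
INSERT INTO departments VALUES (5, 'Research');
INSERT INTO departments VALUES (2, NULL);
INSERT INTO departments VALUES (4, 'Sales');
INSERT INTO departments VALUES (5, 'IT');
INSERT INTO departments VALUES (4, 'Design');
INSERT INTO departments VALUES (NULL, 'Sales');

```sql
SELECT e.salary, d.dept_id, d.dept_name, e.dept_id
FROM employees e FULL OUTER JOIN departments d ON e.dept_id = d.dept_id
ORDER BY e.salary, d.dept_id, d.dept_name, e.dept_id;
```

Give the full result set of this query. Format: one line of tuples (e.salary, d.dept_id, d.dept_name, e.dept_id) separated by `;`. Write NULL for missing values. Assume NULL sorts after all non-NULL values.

(40, 3, NULL, 3); (55, 2, NULL, 2); (55, 4, Design, 4); (55, 4, Sales, 4); (70, NULL, NULL, 8); (75, 7, Eng, 7); (75, NULL, NULL, 1); (75, NULL, NULL, 8); (80, 7, Eng, 7); (NULL, 5, IT, NULL); (NULL, 5, Research, NULL); (NULL, NULL, Sales, NULL)

FULL OUTER JOIN keeps every row from both sides; unmatched rows get NULL for the other side's columns.
Matching on e.dept_id = d.dept_id. A NULL in a compared column never satisfies the condition.
Matched pairs: 6; unmatched e rows kept: 3; unmatched d rows kept: 3.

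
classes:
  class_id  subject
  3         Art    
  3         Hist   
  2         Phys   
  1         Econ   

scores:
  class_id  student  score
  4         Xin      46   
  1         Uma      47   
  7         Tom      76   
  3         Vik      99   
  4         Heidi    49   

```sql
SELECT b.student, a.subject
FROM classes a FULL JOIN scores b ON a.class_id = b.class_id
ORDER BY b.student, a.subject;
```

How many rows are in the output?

FULL OUTER JOIN keeps every row from both sides; unmatched rows get NULL for the other side's columns.
Matching on a.class_id = b.class_id.
- a[0] class_id=3 → 1 match(es) in b → 1 row(s).
- a[1] class_id=3 → 1 match(es) in b → 1 row(s).
- a[2] class_id=2 → no match; kept with NULLs on the b side.
- a[3] class_id=1 → 1 match(es) in b → 1 row(s).
- 3 row(s) from b found no a partner → padded with NULL.
Total: 3 matched + 4 padded = 7 rows.

7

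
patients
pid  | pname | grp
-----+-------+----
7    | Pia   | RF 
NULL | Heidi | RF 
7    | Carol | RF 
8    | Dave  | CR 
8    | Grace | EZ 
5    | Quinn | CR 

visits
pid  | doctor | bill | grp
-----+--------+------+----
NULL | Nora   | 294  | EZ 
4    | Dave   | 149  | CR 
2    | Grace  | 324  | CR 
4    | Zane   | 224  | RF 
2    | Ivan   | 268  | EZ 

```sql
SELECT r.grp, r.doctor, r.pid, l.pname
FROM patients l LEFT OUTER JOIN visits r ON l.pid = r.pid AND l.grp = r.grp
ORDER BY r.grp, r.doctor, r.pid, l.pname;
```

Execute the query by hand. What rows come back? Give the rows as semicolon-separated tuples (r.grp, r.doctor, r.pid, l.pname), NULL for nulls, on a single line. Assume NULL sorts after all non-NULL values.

LEFT JOIN keeps every row from `patients`; unmatched rows get NULL for `visits`'s columns.
Matching on l.pid = r.pid AND l.grp = r.grp. A NULL in a compared column never satisfies the condition.
- l (pid=7, grp=RF) has no partner → padded with NULL.
- l (pid=NULL, grp=RF) has no partner → padded with NULL.
- l (pid=7, grp=RF) has no partner → padded with NULL.
- l (pid=8, grp=CR) has no partner → padded with NULL.
- l (pid=8, grp=EZ) has no partner → padded with NULL.
- l (pid=5, grp=CR) has no partner → padded with NULL.
After projecting and ordering:
r.grp | r.doctor | r.pid | l.pname
NULL | NULL | NULL | Carol
NULL | NULL | NULL | Dave
NULL | NULL | NULL | Grace
NULL | NULL | NULL | Heidi
NULL | NULL | NULL | Pia
NULL | NULL | NULL | Quinn

(NULL, NULL, NULL, Carol); (NULL, NULL, NULL, Dave); (NULL, NULL, NULL, Grace); (NULL, NULL, NULL, Heidi); (NULL, NULL, NULL, Pia); (NULL, NULL, NULL, Quinn)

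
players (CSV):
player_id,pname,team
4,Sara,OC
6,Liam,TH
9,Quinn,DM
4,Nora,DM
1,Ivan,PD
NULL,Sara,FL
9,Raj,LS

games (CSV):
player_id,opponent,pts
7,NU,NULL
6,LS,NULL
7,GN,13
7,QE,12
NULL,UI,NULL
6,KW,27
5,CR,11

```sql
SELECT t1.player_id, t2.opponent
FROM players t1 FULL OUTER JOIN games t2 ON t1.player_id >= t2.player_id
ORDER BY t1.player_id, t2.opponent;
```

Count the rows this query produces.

20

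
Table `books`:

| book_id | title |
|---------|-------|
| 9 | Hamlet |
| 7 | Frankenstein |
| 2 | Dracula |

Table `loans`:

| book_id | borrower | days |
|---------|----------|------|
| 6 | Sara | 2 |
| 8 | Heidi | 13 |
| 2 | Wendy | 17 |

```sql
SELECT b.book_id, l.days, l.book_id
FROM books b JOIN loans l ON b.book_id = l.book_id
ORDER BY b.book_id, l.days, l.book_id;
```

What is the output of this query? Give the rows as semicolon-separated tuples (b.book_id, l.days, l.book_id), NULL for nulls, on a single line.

INNER JOIN keeps only pairs where the ON condition holds.
Matching on b.book_id = l.book_id.
Matched pairs: 1.

(2, 17, 2)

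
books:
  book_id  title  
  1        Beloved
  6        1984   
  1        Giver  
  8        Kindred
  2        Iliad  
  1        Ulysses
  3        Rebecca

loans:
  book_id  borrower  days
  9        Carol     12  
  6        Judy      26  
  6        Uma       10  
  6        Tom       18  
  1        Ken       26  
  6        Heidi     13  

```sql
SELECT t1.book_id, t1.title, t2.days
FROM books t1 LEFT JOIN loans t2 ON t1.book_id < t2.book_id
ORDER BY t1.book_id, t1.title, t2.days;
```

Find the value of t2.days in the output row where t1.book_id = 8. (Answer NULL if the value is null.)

12

LEFT JOIN keeps every row from `books`; unmatched rows get NULL for `loans`'s columns.
Matching on t1.book_id < t2.book_id.
Matched pairs: 27; unmatched t1 rows kept: 0.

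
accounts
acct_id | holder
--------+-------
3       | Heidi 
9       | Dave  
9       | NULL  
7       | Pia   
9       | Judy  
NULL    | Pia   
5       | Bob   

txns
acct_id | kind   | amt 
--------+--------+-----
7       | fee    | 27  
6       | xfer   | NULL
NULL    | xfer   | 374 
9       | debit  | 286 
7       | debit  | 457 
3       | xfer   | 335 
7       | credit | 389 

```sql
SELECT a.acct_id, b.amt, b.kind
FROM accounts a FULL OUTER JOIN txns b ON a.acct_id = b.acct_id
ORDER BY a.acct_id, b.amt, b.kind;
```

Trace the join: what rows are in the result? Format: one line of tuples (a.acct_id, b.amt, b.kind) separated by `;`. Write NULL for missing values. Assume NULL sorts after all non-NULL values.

FULL OUTER JOIN keeps every row from both sides; unmatched rows get NULL for the other side's columns.
Matching on a.acct_id = b.acct_id. A NULL in a compared column never satisfies the condition.
Matched pairs: 7; unmatched a rows kept: 2; unmatched b rows kept: 2.

(3, 335, xfer); (5, NULL, NULL); (7, 27, fee); (7, 389, credit); (7, 457, debit); (9, 286, debit); (9, 286, debit); (9, 286, debit); (NULL, 374, xfer); (NULL, NULL, xfer); (NULL, NULL, NULL)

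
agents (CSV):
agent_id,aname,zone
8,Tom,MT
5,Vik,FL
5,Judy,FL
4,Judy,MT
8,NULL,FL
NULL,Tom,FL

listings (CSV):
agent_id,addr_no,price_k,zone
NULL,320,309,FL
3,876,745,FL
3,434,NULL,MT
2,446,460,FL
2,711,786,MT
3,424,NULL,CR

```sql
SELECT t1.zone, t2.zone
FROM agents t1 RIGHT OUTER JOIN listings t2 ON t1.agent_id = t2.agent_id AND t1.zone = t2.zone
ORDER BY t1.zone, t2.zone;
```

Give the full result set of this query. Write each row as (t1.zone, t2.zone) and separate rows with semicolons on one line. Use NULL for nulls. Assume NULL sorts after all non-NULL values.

(NULL, CR); (NULL, FL); (NULL, FL); (NULL, FL); (NULL, MT); (NULL, MT)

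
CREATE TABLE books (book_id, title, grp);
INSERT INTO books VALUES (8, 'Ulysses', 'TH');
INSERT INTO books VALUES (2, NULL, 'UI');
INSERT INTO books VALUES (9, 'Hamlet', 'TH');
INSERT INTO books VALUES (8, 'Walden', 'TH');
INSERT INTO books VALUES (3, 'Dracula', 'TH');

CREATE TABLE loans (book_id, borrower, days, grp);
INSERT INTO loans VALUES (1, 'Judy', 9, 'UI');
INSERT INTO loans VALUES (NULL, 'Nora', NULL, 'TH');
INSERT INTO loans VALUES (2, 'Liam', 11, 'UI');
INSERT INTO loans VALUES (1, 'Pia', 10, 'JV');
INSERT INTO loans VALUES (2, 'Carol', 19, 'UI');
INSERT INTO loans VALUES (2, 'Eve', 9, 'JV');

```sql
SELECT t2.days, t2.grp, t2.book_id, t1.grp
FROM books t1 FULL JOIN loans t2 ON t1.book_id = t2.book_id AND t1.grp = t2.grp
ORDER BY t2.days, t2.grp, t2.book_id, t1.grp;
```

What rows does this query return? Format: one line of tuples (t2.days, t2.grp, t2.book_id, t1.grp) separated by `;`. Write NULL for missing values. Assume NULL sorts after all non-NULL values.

(9, JV, 2, NULL); (9, UI, 1, NULL); (10, JV, 1, NULL); (11, UI, 2, UI); (19, UI, 2, UI); (NULL, TH, NULL, NULL); (NULL, NULL, NULL, TH); (NULL, NULL, NULL, TH); (NULL, NULL, NULL, TH); (NULL, NULL, NULL, TH)

FULL OUTER JOIN keeps every row from both sides; unmatched rows get NULL for the other side's columns.
Matching on t1.book_id = t2.book_id AND t1.grp = t2.grp. A NULL in a compared column never satisfies the condition.
Matched pairs: 2; unmatched t1 rows kept: 4; unmatched t2 rows kept: 4.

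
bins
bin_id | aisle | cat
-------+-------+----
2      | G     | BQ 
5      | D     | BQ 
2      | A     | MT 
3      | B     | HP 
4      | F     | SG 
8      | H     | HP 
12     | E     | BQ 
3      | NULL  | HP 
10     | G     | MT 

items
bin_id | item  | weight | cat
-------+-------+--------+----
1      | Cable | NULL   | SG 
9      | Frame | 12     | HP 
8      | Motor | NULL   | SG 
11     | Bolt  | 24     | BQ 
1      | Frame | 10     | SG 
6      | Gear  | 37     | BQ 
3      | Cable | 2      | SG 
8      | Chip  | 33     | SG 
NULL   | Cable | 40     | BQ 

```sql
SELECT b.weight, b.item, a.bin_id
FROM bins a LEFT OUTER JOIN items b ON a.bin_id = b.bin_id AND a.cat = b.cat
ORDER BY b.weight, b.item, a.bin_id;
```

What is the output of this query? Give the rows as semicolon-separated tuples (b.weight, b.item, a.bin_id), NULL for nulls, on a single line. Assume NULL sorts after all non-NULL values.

LEFT JOIN keeps every row from `bins`; unmatched rows get NULL for `items`'s columns.
Matching on a.bin_id = b.bin_id AND a.cat = b.cat. A NULL in a compared column never satisfies the condition.
- a[0] bin_id=2, cat=BQ → no match; kept with NULLs on the b side.
- a[1] bin_id=5, cat=BQ → no match; kept with NULLs on the b side.
- a[2] bin_id=2, cat=MT → no match; kept with NULLs on the b side.
- a[3] bin_id=3, cat=HP → no match; kept with NULLs on the b side.
- a[4] bin_id=4, cat=SG → no match; kept with NULLs on the b side.
- a[5] bin_id=8, cat=HP → no match; kept with NULLs on the b side.
- a[6] bin_id=12, cat=BQ → no match; kept with NULLs on the b side.
- a[7] bin_id=3, cat=HP → no match; kept with NULLs on the b side.
- a[8] bin_id=10, cat=MT → no match; kept with NULLs on the b side.
After projecting and ordering:
b.weight | b.item | a.bin_id
NULL | NULL | 2
NULL | NULL | 2
NULL | NULL | 3
NULL | NULL | 3
NULL | NULL | 4
NULL | NULL | 5
NULL | NULL | 8
NULL | NULL | 10
NULL | NULL | 12

(NULL, NULL, 2); (NULL, NULL, 2); (NULL, NULL, 3); (NULL, NULL, 3); (NULL, NULL, 4); (NULL, NULL, 5); (NULL, NULL, 8); (NULL, NULL, 10); (NULL, NULL, 12)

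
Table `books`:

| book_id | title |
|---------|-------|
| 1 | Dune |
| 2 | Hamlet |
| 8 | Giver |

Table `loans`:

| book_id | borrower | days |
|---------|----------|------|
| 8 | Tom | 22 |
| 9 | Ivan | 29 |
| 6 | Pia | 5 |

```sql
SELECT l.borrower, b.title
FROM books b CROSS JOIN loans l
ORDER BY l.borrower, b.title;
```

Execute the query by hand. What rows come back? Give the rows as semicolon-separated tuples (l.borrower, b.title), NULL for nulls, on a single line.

(Ivan, Dune); (Ivan, Giver); (Ivan, Hamlet); (Pia, Dune); (Pia, Giver); (Pia, Hamlet); (Tom, Dune); (Tom, Giver); (Tom, Hamlet)

CROSS JOIN pairs every row of `books` with every row of `loans`: 3 × 3 = 9 rows.
After projecting and ordering:
l.borrower | b.title
Ivan | Dune
Ivan | Giver
Ivan | Hamlet
Pia | Dune
Pia | Giver
Pia | Hamlet
Tom | Dune
Tom | Giver
Tom | Hamlet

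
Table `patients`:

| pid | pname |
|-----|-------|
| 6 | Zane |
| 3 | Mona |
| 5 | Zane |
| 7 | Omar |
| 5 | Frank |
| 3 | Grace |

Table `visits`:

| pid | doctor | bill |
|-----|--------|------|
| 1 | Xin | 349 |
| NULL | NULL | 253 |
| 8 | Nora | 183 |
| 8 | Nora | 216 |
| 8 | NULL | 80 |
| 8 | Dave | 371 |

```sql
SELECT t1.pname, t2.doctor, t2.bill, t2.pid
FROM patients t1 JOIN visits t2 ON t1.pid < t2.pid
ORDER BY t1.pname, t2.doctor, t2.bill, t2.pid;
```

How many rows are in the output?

24

INNER JOIN keeps only pairs where the ON condition holds.
Matching on t1.pid < t2.pid. A NULL in a compared column never satisfies the condition.
- t1 row (pid=6): matches 4 t2 row(s) → 4 output row(s).
- t1 row (pid=3): matches 4 t2 row(s) → 4 output row(s).
- t1 row (pid=5): matches 4 t2 row(s) → 4 output row(s).
- t1 row (pid=7): matches 4 t2 row(s) → 4 output row(s).
- t1 row (pid=5): matches 4 t2 row(s) → 4 output row(s).
- t1 row (pid=3): matches 4 t2 row(s) → 4 output row(s).
Total: 24 rows.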